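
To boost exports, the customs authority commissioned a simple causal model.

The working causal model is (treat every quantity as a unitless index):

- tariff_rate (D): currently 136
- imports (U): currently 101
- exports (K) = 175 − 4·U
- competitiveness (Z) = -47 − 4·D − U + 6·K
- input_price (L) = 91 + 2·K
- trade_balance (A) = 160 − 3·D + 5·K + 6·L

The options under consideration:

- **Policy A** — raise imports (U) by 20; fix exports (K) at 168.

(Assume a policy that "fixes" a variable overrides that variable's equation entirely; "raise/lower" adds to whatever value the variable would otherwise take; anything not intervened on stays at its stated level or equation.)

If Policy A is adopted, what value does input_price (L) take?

427

Policy A (U + 20, K := 168):
  U = 101 + 20 = 121
  K = 168
  L = 91 + 2·168 = 427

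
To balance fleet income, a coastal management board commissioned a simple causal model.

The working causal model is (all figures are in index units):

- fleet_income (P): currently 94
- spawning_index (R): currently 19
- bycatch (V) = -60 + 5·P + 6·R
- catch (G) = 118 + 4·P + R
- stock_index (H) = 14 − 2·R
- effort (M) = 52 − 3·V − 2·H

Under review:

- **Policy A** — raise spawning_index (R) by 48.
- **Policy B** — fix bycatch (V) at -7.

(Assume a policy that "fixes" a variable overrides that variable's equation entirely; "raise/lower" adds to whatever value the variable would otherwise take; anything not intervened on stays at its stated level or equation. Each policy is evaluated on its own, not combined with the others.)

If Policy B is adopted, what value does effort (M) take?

Policy B (V := -7):
  P = 94
  R = 19
  V = -7
  H = 14 − 2·19 = -24
  M = 52 − 3·(-7) − 2·(-24) = 121

121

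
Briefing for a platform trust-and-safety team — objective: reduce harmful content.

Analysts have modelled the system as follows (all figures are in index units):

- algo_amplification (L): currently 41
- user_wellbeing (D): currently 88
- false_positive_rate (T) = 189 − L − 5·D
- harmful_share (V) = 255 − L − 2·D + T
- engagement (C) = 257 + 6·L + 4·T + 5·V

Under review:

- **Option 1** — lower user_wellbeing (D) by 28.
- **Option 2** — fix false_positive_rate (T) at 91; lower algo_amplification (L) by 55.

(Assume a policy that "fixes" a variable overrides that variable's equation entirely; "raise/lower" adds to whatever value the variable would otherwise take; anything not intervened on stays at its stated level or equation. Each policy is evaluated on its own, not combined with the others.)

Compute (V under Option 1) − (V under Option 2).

-242

Option 1 (D − 28):
  L = 41
  D = 88 − 28 = 60
  T = 189 − 41 − 5·60 = -152
  V = 255 − 41 − 2·60 + (-152) = -58
Option 2 (T := 91, L − 55):
  L = 41 − 55 = -14
  D = 88
  T = 91
  V = 255 − (-14) − 2·88 + 91 = 184
V: -58 − 184 = -242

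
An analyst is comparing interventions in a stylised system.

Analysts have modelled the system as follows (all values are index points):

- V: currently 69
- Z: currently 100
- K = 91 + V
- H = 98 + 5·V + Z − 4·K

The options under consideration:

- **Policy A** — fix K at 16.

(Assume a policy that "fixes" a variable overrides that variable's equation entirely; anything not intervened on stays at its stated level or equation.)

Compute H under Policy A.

479

Policy A (K := 16):
  V = 69
  Z = 100
  K = 16
  H = 98 + 5·69 + 100 − 4·16 = 479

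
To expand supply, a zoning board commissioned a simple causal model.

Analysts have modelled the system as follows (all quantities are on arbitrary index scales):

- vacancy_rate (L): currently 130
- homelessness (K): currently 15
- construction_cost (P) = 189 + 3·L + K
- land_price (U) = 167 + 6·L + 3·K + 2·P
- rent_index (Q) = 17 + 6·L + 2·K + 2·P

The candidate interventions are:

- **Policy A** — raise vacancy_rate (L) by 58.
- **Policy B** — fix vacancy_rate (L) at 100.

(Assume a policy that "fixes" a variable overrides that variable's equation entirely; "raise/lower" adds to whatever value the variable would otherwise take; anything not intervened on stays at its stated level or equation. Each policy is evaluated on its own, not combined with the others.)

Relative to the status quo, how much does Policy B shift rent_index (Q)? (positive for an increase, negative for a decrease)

Baseline:
  L = 130
  K = 15
  P = 189 + 3·130 + 15 = 594
  Q = 17 + 6·130 + 2·15 + 2·594 = 2015
Policy B (L := 100):
  L = 100
  K = 15
  P = 189 + 3·100 + 15 = 504
  Q = 17 + 6·100 + 2·15 + 2·504 = 1655
Change in Q: 1655 − 2015 = -360

-360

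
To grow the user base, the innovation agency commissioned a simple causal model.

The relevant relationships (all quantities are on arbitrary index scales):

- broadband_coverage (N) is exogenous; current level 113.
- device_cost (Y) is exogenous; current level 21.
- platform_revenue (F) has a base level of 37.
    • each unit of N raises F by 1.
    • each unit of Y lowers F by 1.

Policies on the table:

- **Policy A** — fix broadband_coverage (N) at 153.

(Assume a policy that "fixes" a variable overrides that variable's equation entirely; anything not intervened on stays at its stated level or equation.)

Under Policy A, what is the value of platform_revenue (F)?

Policy A (N := 153):
  N = 153
  Y = 21
  F = 37 + 153 − 21 = 169

169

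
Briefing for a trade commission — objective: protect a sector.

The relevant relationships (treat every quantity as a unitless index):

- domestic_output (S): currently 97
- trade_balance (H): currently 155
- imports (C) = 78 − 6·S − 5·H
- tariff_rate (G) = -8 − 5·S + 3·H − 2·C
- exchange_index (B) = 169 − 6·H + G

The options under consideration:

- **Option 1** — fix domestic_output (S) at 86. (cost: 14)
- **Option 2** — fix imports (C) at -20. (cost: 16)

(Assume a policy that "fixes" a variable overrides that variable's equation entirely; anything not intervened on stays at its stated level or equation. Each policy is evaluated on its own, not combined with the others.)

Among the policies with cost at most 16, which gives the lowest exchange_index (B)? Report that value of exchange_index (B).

-749

Option 1 (S := 86):
  S = 86
  H = 155
  C = 78 − 6·86 − 5·155 = -1213
  G = -8 − 5·86 + 3·155 − 2·(-1213) = 2453
  B = 169 − 6·155 + 2453 = 1692
Option 2 (C := -20):
  S = 97
  H = 155
  C = -20
  G = -8 − 5·97 + 3·155 − 2·(-20) = 12
  B = 169 − 6·155 + 12 = -749
Comparing — Option 1: B=1692, Option 2: B=-749. Lowest is -749 (Option 2).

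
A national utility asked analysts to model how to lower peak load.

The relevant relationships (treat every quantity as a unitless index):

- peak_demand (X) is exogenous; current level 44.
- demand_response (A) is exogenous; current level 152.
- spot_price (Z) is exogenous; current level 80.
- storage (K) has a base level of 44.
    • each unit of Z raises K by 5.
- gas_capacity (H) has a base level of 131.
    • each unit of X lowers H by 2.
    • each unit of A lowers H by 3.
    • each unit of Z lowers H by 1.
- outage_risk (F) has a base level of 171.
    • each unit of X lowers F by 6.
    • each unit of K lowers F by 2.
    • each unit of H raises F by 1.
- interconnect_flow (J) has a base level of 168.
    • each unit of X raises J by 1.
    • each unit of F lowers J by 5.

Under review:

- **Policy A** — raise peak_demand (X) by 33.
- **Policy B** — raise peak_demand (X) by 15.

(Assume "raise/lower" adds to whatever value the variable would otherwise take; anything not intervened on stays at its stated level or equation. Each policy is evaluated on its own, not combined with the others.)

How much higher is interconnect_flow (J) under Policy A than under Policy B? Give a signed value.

Policy A (X + 33):
  X = 44 + 33 = 77
  A = 152
  Z = 80
  K = 44 + 5·80 = 444
  H = 131 − 2·77 − 3·152 − 80 = -559
  F = 171 − 6·77 − 2·444 + (-559) = -1738
  J = 168 + 77 − 5·(-1738) = 8935
Policy B (X + 15):
  X = 44 + 15 = 59
  A = 152
  Z = 80
  K = 44 + 5·80 = 444
  H = 131 − 2·59 − 3·152 − 80 = -523
  F = 171 − 6·59 − 2·444 + (-523) = -1594
  J = 168 + 59 − 5·(-1594) = 8197
J: 8935 − 8197 = 738

738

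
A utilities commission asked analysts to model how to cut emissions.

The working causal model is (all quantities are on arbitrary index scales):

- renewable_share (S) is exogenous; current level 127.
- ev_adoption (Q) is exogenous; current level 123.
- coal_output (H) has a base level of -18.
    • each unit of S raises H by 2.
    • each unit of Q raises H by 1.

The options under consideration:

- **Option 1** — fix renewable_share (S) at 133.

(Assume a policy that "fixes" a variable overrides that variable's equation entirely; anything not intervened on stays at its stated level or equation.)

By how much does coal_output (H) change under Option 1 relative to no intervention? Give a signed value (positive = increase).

12

Baseline:
  S = 127
  Q = 123
  H = -18 + 2·127 + 123 = 359
Option 1 (S := 133):
  S = 133
  Q = 123
  H = -18 + 2·133 + 123 = 371
Change in H: 371 − 359 = 12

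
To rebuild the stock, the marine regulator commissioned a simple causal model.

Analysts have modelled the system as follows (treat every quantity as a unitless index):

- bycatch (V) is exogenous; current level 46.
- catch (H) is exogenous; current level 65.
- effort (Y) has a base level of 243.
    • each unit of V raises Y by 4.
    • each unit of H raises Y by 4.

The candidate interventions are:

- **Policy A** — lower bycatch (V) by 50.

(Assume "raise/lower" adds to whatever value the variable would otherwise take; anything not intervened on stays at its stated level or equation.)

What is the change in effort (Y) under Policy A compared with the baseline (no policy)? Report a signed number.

-200

Baseline:
  V = 46
  H = 65
  Y = 243 + 4·46 + 4·65 = 687
Policy A (V − 50):
  V = 46 − 50 = -4
  H = 65
  Y = 243 + 4·(-4) + 4·65 = 487
Change in Y: 487 − 687 = -200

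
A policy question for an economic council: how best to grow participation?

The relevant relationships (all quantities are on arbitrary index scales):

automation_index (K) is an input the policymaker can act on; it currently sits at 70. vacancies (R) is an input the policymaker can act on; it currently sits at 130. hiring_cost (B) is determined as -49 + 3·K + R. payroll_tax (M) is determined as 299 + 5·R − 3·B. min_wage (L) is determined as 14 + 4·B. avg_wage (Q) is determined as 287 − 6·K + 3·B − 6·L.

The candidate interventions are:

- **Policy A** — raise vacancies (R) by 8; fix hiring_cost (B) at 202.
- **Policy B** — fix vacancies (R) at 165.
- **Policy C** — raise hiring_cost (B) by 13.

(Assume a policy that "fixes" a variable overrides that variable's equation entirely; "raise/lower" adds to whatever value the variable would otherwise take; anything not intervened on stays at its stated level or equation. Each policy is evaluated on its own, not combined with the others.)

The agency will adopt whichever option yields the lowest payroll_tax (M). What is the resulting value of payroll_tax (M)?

Policy A (R + 8, B := 202):
  K = 70
  R = 130 + 8 = 138
  B = 202
  M = 299 + 5·138 − 3·202 = 383
Policy B (R := 165):
  K = 70
  R = 165
  B = -49 + 3·70 + 165 = 326
  M = 299 + 5·165 − 3·326 = 146
Policy C (B + 13):
  K = 70
  R = 130
  B = -49 + 3·70 + 130 (+13 from intervention) = 304
  M = 299 + 5·130 − 3·304 = 37
Comparing — Policy A: M=383, Policy B: M=146, Policy C: M=37. Lowest is 37 (Policy C).

37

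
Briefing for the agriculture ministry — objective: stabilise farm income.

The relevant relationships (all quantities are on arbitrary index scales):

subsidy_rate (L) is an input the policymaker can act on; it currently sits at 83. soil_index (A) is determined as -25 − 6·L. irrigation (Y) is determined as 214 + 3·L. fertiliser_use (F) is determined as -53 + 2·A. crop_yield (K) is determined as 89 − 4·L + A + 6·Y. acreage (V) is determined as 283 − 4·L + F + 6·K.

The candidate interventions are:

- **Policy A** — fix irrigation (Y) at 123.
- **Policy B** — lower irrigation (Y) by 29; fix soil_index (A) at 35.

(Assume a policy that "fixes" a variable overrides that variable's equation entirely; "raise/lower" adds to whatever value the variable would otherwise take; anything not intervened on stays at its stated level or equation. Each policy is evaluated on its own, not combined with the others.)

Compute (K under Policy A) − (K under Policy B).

Policy A (Y := 123):
  L = 83
  A = -25 − 6·83 = -523
  Y = 123
  K = 89 − 4·83 + (-523) + 6·123 = -28
Policy B (Y − 29, A := 35):
  L = 83
  A = 35
  Y = 214 + 3·83 (−29 from intervention) = 434
  K = 89 − 4·83 + 35 + 6·434 = 2396
K: -28 − 2396 = -2424

-2424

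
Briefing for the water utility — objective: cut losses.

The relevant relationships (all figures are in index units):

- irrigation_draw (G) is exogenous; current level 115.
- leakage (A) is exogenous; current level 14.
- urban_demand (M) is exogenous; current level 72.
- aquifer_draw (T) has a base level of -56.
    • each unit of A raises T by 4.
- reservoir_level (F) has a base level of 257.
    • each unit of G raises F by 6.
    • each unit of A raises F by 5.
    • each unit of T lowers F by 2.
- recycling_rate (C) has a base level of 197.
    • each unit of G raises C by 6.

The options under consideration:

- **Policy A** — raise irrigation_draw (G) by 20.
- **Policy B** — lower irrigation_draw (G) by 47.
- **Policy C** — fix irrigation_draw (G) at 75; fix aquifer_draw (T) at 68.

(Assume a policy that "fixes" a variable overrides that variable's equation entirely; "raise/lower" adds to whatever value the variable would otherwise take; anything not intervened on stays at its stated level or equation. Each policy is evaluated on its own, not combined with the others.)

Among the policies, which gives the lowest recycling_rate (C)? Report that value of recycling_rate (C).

Policy A (G + 20):
  G = 115 + 20 = 135
  C = 197 + 6·135 = 1007
Policy B (G − 47):
  G = 115 − 47 = 68
  C = 197 + 6·68 = 605
Policy C (G := 75, T := 68):
  G = 75
  C = 197 + 6·75 = 647
Comparing — Policy A: C=1007, Policy B: C=605, Policy C: C=647. Lowest is 605 (Policy B).

605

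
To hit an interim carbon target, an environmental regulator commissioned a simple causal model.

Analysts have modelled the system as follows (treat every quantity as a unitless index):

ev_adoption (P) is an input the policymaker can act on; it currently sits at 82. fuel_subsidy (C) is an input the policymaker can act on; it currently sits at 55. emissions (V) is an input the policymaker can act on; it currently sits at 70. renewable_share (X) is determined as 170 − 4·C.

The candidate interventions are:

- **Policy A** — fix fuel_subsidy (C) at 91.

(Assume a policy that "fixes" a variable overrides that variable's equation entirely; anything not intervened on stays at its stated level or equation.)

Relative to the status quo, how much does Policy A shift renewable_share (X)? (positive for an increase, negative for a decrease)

Baseline:
  C = 55
  X = 170 − 4·55 = -50
Policy A (C := 91):
  C = 91
  X = 170 − 4·91 = -194
Change in X: -194 − (-50) = -144

-144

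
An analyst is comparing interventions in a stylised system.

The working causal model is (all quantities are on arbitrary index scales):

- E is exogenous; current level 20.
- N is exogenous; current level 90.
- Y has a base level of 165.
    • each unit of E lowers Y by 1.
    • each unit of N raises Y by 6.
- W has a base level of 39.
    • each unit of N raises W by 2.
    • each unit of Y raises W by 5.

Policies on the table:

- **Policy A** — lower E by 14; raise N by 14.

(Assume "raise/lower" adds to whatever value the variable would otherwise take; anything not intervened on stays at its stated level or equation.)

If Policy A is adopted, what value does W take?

4162

Policy A (E − 14, N + 14):
  E = 20 − 14 = 6
  N = 90 + 14 = 104
  Y = 165 − 6 + 6·104 = 783
  W = 39 + 2·104 + 5·783 = 4162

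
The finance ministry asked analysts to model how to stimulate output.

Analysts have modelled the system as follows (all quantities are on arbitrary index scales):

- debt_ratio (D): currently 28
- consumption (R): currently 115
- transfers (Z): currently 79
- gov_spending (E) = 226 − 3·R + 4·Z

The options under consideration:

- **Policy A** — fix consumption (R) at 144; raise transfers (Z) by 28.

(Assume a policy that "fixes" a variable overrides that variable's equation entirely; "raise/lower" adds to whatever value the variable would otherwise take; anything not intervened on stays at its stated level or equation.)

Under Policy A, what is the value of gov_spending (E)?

Policy A (R := 144, Z + 28):
  R = 144
  Z = 79 + 28 = 107
  E = 226 − 3·144 + 4·107 = 222

222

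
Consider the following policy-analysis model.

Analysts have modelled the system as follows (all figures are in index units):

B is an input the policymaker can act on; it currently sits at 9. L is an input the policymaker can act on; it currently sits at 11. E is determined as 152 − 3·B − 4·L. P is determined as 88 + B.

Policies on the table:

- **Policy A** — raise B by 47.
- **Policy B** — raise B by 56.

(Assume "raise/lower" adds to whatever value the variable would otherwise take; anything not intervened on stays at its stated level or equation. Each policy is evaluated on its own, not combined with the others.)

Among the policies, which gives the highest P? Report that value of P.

Policy A (B + 47):
  B = 9 + 47 = 56
  P = 88 + 56 = 144
Policy B (B + 56):
  B = 9 + 56 = 65
  P = 88 + 65 = 153
Comparing — Policy A: P=144, Policy B: P=153. Highest is 153 (Policy B).

153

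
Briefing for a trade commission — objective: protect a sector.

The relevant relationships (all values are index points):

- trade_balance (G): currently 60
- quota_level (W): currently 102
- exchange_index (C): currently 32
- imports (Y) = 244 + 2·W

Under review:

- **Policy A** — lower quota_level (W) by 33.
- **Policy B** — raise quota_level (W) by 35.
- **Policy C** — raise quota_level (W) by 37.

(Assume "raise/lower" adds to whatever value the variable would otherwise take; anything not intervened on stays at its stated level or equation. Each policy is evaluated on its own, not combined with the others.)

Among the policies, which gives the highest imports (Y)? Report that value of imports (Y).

Policy A (W − 33):
  W = 102 − 33 = 69
  Y = 244 + 2·69 = 382
Policy B (W + 35):
  W = 102 + 35 = 137
  Y = 244 + 2·137 = 518
Policy C (W + 37):
  W = 102 + 37 = 139
  Y = 244 + 2·139 = 522
Comparing — Policy A: Y=382, Policy B: Y=518, Policy C: Y=522. Highest is 522 (Policy C).

522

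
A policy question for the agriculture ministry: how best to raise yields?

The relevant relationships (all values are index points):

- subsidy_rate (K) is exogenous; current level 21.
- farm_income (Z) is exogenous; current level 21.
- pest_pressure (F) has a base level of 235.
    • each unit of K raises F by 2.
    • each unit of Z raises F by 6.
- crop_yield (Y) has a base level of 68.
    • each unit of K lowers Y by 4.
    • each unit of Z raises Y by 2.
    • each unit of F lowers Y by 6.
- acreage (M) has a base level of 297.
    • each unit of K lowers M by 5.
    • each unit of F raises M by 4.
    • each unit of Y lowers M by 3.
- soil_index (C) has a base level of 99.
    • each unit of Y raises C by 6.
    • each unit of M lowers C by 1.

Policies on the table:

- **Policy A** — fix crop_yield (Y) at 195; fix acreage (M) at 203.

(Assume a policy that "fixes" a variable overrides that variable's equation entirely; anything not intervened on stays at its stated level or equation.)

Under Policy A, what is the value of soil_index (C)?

Policy A (Y := 195, M := 203):
  K = 21
  Z = 21
  F = 235 + 2·21 + 6·21 = 403
  Y = 195
  M = 203
  C = 99 + 6·195 − 203 = 1066

1066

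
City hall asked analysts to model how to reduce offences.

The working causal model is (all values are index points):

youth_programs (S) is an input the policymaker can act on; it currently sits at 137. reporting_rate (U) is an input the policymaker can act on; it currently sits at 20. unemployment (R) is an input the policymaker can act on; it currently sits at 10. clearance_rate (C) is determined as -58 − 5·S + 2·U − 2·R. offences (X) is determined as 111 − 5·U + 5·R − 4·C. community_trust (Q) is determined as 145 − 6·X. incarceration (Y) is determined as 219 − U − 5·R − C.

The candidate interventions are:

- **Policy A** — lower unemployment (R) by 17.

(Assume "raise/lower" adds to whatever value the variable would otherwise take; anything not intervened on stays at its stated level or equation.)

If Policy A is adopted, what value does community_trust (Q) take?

-16247

Policy A (R − 17):
  S = 137
  U = 20
  R = 10 − 17 = -7
  C = -58 − 5·137 + 2·20 − 2·(-7) = -689
  X = 111 − 5·20 + 5·(-7) − 4·(-689) = 2732
  Q = 145 − 6·2732 = -16247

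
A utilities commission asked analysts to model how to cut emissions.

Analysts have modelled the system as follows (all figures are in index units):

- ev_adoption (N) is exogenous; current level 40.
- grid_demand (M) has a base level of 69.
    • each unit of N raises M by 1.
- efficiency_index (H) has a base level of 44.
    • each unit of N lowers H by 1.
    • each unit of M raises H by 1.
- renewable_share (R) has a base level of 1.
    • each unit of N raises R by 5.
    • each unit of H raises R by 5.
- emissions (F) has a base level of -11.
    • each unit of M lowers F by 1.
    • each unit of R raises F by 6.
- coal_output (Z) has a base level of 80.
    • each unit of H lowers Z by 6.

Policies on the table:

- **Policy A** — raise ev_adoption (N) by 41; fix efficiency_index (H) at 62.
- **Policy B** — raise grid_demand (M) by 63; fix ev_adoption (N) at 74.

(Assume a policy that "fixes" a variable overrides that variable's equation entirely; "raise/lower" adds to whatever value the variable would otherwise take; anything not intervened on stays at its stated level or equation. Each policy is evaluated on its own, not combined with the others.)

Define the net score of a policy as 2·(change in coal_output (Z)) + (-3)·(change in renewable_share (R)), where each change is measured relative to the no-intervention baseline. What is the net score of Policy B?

-2211

Baseline:
  N = 40
  M = 69 + 40 = 109
  H = 44 − 40 + 109 = 113
  R = 1 + 5·40 + 5·113 = 766
  Z = 80 − 6·113 = -598
Policy B (M + 63, N := 74):
  N = 74
  M = 69 + 74 (+63 from intervention) = 206
  H = 44 − 74 + 206 = 176
  R = 1 + 5·74 + 5·176 = 1251
  Z = 80 − 6·176 = -976
ΔZ = -976 − (-598) = -378; ΔR = 1251 − 766 = 485
Score = 2·(-378) + (-3)·485 = -2211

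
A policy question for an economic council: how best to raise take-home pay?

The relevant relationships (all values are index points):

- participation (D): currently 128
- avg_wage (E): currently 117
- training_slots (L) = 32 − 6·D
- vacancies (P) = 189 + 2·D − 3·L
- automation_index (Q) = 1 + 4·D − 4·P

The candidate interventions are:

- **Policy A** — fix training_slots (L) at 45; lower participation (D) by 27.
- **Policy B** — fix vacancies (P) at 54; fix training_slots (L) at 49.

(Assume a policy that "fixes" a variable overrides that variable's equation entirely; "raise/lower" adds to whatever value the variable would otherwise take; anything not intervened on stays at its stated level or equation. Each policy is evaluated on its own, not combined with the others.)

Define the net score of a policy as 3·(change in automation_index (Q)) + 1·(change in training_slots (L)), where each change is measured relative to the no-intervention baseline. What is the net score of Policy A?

29221

Baseline:
  D = 128
  L = 32 − 6·128 = -736
  P = 189 + 2·128 − 3·(-736) = 2653
  Q = 1 + 4·128 − 4·2653 = -10099
Policy A (L := 45, D − 27):
  D = 128 − 27 = 101
  L = 45
  P = 189 + 2·101 − 3·45 = 256
  Q = 1 + 4·101 − 4·256 = -619
ΔQ = -619 − (-10099) = 9480; ΔL = 45 − (-736) = 781
Score = 3·9480 + 1·781 = 29221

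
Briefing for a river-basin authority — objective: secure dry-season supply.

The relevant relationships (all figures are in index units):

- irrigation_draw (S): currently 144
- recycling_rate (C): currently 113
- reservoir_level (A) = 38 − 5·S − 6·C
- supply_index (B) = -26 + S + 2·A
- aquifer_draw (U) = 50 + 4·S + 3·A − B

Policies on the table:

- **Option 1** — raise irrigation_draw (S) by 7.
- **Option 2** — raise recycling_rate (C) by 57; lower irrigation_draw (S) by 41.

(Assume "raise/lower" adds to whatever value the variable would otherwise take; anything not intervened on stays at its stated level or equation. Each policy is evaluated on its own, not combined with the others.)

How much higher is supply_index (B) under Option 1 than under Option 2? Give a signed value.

Option 1 (S + 7):
  S = 144 + 7 = 151
  C = 113
  A = 38 − 5·151 − 6·113 = -1395
  B = -26 + 151 + 2·(-1395) = -2665
Option 2 (C + 57, S − 41):
  S = 144 − 41 = 103
  C = 113 + 57 = 170
  A = 38 − 5·103 − 6·170 = -1497
  B = -26 + 103 + 2·(-1497) = -2917
B: -2665 − (-2917) = 252

252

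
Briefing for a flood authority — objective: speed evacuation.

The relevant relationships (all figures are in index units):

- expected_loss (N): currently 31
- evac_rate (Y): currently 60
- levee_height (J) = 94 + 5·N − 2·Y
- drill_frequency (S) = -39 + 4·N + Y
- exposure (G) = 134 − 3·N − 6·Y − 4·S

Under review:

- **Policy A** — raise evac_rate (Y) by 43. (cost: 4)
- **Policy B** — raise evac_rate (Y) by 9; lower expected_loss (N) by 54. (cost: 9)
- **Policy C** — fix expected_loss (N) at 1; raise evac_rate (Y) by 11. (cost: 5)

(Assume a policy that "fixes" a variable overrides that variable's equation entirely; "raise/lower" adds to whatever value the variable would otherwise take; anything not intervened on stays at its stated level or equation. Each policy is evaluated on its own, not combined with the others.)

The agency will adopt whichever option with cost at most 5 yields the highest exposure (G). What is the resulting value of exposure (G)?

Policy A (Y + 43):
  N = 31
  Y = 60 + 43 = 103
  S = -39 + 4·31 + 103 = 188
  G = 134 − 3·31 − 6·103 − 4·188 = -1329
Policy C (N := 1, Y + 11):
  N = 1
  Y = 60 + 11 = 71
  S = -39 + 4·1 + 71 = 36
  G = 134 − 3·1 − 6·71 − 4·36 = -439
Comparing — Policy A: G=-1329, Policy C: G=-439. Highest is -439 (Policy C).

-439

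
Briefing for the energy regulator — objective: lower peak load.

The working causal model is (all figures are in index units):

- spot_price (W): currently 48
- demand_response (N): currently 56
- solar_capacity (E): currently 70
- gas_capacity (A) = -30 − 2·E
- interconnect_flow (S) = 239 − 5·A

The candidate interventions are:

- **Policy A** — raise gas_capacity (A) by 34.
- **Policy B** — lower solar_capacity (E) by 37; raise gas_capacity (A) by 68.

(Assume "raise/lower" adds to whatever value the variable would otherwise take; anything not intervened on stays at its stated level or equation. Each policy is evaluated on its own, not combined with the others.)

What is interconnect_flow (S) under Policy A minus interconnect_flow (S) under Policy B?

540

Policy A (A + 34):
  E = 70
  A = -30 − 2·70 (+34 from intervention) = -136
  S = 239 − 5·(-136) = 919
Policy B (E − 37, A + 68):
  E = 70 − 37 = 33
  A = -30 − 2·33 (+68 from intervention) = -28
  S = 239 − 5·(-28) = 379
S: 919 − 379 = 540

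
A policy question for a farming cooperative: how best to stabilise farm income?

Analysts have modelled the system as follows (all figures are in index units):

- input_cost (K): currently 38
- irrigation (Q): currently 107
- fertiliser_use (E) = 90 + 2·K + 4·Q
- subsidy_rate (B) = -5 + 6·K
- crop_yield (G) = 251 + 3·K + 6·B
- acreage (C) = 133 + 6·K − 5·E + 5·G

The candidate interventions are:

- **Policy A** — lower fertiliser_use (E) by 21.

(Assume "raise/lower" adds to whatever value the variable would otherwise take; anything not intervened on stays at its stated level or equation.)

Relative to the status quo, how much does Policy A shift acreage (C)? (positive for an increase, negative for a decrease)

Baseline:
  K = 38
  Q = 107
  E = 90 + 2·38 + 4·107 = 594
  B = -5 + 6·38 = 223
  G = 251 + 3·38 + 6·223 = 1703
  C = 133 + 6·38 − 5·594 + 5·1703 = 5906
Policy A (E − 21):
  K = 38
  Q = 107
  E = 90 + 2·38 + 4·107 (−21 from intervention) = 573
  B = -5 + 6·38 = 223
  G = 251 + 3·38 + 6·223 = 1703
  C = 133 + 6·38 − 5·573 + 5·1703 = 6011
Change in C: 6011 − 5906 = 105

105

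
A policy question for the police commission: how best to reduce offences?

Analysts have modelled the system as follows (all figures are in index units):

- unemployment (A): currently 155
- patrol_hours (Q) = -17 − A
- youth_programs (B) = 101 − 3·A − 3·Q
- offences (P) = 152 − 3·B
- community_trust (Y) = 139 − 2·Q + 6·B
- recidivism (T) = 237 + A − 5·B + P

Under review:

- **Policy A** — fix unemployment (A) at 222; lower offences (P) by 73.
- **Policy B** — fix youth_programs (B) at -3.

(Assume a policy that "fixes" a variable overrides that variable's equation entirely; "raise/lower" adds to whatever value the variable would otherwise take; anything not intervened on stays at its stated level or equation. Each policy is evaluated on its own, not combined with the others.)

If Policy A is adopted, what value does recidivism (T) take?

Policy A (A := 222, P − 73):
  A = 222
  Q = -17 − 222 = -239
  B = 101 − 3·222 − 3·(-239) = 152
  P = 152 − 3·152 (−73 from intervention) = -377
  T = 237 + 222 − 5·152 + (-377) = -678

-678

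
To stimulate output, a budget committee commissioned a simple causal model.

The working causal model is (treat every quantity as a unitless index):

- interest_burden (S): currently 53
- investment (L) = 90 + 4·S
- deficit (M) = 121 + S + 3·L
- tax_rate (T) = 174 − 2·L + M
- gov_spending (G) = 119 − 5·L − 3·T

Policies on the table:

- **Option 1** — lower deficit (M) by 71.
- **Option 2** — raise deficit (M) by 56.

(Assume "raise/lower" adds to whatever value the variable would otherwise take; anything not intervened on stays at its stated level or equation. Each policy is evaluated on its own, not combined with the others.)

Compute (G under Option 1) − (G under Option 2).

381

Option 1 (M − 71):
  S = 53
  L = 90 + 4·53 = 302
  M = 121 + 53 + 3·302 (−71 from intervention) = 1009
  T = 174 − 2·302 + 1009 = 579
  G = 119 − 5·302 − 3·579 = -3128
Option 2 (M + 56):
  S = 53
  L = 90 + 4·53 = 302
  M = 121 + 53 + 3·302 (+56 from intervention) = 1136
  T = 174 − 2·302 + 1136 = 706
  G = 119 − 5·302 − 3·706 = -3509
G: -3128 − (-3509) = 381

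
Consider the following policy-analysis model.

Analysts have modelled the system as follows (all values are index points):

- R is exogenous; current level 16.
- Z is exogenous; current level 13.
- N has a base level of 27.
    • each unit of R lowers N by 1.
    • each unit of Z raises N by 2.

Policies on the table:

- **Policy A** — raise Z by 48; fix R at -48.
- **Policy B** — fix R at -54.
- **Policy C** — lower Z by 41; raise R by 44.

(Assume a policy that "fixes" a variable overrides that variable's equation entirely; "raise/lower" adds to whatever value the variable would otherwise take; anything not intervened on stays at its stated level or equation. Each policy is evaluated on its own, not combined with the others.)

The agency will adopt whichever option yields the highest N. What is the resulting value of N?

Policy A (Z + 48, R := -48):
  R = -48
  Z = 13 + 48 = 61
  N = 27 − (-48) + 2·61 = 197
Policy B (R := -54):
  R = -54
  Z = 13
  N = 27 − (-54) + 2·13 = 107
Policy C (Z − 41, R + 44):
  R = 16 + 44 = 60
  Z = 13 − 41 = -28
  N = 27 − 60 + 2·(-28) = -89
Comparing — Policy A: N=197, Policy B: N=107, Policy C: N=-89. Highest is 197 (Policy A).

197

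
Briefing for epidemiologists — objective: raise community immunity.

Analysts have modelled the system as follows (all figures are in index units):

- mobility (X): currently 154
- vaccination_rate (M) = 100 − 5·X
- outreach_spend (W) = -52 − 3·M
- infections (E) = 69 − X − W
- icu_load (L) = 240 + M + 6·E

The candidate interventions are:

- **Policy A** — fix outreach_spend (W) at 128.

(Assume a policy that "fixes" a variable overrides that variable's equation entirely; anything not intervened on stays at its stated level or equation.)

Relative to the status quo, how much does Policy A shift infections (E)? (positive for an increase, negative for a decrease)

1830

Baseline:
  X = 154
  M = 100 − 5·154 = -670
  W = -52 − 3·(-670) = 1958
  E = 69 − 154 − 1958 = -2043
Policy A (W := 128):
  X = 154
  M = 100 − 5·154 = -670
  W = 128
  E = 69 − 154 − 128 = -213
Change in E: -213 − (-2043) = 1830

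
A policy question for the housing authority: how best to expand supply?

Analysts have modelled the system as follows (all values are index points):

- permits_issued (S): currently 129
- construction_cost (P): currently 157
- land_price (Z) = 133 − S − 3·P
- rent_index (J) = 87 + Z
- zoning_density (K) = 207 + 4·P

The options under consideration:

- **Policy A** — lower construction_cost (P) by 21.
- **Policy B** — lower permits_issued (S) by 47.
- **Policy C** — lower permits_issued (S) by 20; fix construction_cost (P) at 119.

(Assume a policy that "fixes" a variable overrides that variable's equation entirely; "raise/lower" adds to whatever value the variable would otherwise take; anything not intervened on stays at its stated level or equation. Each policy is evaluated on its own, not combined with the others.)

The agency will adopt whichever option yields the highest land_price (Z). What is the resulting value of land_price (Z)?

Policy A (P − 21):
  S = 129
  P = 157 − 21 = 136
  Z = 133 − 129 − 3·136 = -404
Policy B (S − 47):
  S = 129 − 47 = 82
  P = 157
  Z = 133 − 82 − 3·157 = -420
Policy C (S − 20, P := 119):
  S = 129 − 20 = 109
  P = 119
  Z = 133 − 109 − 3·119 = -333
Comparing — Policy A: Z=-404, Policy B: Z=-420, Policy C: Z=-333. Highest is -333 (Policy C).

-333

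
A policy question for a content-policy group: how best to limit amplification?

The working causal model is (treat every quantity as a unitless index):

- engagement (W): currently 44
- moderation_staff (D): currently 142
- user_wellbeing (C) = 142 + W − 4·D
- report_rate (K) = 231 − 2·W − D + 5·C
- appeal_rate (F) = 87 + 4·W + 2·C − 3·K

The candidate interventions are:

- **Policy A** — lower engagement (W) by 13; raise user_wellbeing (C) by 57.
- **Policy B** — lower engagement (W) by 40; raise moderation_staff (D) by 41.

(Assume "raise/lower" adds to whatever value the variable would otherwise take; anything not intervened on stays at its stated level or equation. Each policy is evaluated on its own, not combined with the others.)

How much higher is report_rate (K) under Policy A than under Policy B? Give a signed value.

Policy A (W − 13, C + 57):
  W = 44 − 13 = 31
  D = 142
  C = 142 + 31 − 4·142 (+57 from intervention) = -338
  K = 231 − 2·31 − 142 + 5·(-338) = -1663
Policy B (W − 40, D + 41):
  W = 44 − 40 = 4
  D = 142 + 41 = 183
  C = 142 + 4 − 4·183 = -586
  K = 231 − 2·4 − 183 + 5·(-586) = -2890
K: -1663 − (-2890) = 1227

1227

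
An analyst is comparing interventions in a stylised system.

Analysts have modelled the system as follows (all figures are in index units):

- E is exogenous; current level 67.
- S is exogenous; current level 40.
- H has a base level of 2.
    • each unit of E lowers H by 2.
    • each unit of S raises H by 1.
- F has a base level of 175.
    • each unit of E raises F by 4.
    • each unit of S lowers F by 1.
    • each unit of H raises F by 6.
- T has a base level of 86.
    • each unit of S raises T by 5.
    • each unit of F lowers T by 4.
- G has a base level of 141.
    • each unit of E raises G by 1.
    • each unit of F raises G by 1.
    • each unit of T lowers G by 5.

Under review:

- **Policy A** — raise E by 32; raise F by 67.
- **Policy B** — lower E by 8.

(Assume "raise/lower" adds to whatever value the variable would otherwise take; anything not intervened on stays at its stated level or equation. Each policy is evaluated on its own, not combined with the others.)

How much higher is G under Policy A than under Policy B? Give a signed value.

-5273

Policy A (E + 32, F + 67):
  E = 67 + 32 = 99
  S = 40
  H = 2 − 2·99 + 40 = -156
  F = 175 + 4·99 − 40 + 6·(-156) (+67 from intervention) = -338
  T = 86 + 5·40 − 4·(-338) = 1638
  G = 141 + 99 + (-338) − 5·1638 = -8288
Policy B (E − 8):
  E = 67 − 8 = 59
  S = 40
  H = 2 − 2·59 + 40 = -76
  F = 175 + 4·59 − 40 + 6·(-76) = -85
  T = 86 + 5·40 − 4·(-85) = 626
  G = 141 + 59 + (-85) − 5·626 = -3015
G: -8288 − (-3015) = -5273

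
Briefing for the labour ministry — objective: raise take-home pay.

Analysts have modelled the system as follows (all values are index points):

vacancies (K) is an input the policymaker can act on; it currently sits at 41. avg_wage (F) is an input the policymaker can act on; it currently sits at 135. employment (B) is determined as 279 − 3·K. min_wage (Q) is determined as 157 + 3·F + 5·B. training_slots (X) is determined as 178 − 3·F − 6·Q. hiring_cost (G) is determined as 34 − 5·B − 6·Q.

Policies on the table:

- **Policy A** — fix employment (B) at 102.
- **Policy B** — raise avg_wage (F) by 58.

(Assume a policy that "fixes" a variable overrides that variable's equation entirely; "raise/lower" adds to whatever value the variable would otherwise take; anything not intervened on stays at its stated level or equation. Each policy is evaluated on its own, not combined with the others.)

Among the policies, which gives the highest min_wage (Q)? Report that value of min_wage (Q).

Policy A (B := 102):
  K = 41
  F = 135
  B = 102
  Q = 157 + 3·135 + 5·102 = 1072
Policy B (F + 58):
  K = 41
  F = 135 + 58 = 193
  B = 279 − 3·41 = 156
  Q = 157 + 3·193 + 5·156 = 1516
Comparing — Policy A: Q=1072, Policy B: Q=1516. Highest is 1516 (Policy B).

1516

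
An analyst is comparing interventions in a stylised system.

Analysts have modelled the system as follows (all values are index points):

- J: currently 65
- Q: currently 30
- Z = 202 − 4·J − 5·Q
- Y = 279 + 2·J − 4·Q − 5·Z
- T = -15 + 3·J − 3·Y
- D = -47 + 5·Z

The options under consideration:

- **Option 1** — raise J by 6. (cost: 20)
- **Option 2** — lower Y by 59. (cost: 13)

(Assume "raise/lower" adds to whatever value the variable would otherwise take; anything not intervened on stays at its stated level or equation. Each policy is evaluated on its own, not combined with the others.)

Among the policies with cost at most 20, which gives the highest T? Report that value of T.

Option 1 (J + 6):
  J = 65 + 6 = 71
  Q = 30
  Z = 202 − 4·71 − 5·30 = -232
  Y = 279 + 2·71 − 4·30 − 5·(-232) = 1461
  T = -15 + 3·71 − 3·1461 = -4185
Option 2 (Y − 59):
  J = 65
  Q = 30
  Z = 202 − 4·65 − 5·30 = -208
  Y = 279 + 2·65 − 4·30 − 5·(-208) (−59 from intervention) = 1270
  T = -15 + 3·65 − 3·1270 = -3630
Comparing — Option 1: T=-4185, Option 2: T=-3630. Highest is -3630 (Option 2).

-3630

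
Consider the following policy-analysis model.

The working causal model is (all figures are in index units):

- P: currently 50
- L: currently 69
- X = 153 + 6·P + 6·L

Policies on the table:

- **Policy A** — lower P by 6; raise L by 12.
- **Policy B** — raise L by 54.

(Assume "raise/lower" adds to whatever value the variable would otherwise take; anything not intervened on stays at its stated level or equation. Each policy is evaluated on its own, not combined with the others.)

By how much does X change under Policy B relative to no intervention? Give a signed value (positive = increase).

324

Baseline:
  P = 50
  L = 69
  X = 153 + 6·50 + 6·69 = 867
Policy B (L + 54):
  P = 50
  L = 69 + 54 = 123
  X = 153 + 6·50 + 6·123 = 1191
Change in X: 1191 − 867 = 324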